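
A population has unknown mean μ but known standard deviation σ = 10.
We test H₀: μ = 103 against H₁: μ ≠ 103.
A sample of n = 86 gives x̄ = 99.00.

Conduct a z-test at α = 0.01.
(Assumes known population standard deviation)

Standard error: SE = σ/√n = 10/√86 = 1.0783
z-statistic: z = (x̄ - μ₀)/SE = (99.00 - 103)/1.0783 = -3.7095
Critical value: ±2.576
p-value = 0.0002
Decision: reject H₀

Answer: z = -3.7095, reject H₀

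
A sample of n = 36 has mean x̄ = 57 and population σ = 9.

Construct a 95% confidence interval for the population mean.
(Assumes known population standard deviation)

Confidence level: 95%, α = 0.05
z_0.025 = 1.960
SE = σ/√n = 9/√36 = 1.5000
Margin of error = 1.960 × 1.5000 = 2.9400
CI: x̄ ± margin = 57 ± 2.9400
CI: (54.0600, 59.9400)

Answer: (54.0600, 59.9400)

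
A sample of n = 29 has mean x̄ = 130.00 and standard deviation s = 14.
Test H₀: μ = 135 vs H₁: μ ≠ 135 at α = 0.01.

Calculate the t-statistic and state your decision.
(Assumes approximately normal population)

Answer: t = -1.9233, fail to reject H₀

Derivation:
df = n - 1 = 28
SE = s/√n = 14/√29 = 2.5997
t = (x̄ - μ₀)/SE = (130.00 - 135)/2.5997 = -1.9233
Critical value: t_{0.005,28} = ±2.763
p-value ≈ 0.0647
Decision: fail to reject H₀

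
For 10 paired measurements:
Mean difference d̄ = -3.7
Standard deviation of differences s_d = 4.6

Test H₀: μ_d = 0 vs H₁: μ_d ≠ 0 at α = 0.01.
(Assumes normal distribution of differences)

df = n - 1 = 9
SE = s_d/√n = 4.6/√10 = 1.4546
t = d̄/SE = -3.7/1.4546 = -2.5437
Critical value: t_{0.005,9} = ±3.250
p-value ≈ 0.0315
Decision: fail to reject H₀

Answer: t = -2.5437, fail to reject H₀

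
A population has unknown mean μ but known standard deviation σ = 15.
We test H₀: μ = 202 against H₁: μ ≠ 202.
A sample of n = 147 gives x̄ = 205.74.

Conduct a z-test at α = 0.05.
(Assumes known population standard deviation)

Standard error: SE = σ/√n = 15/√147 = 1.2372
z-statistic: z = (x̄ - μ₀)/SE = (205.74 - 202)/1.2372 = 3.0230
Critical value: ±1.960
p-value = 0.0025
Decision: reject H₀

Answer: z = 3.0230, reject H₀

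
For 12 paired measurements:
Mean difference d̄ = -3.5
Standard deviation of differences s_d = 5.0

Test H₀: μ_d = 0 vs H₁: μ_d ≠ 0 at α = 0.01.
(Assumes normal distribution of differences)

df = n - 1 = 11
SE = s_d/√n = 5.0/√12 = 1.4434
t = d̄/SE = -3.5/1.4434 = -2.4248
Critical value: t_{0.005,11} = ±3.106
p-value ≈ 0.0337
Decision: fail to reject H₀

Answer: t = -2.4248, fail to reject H₀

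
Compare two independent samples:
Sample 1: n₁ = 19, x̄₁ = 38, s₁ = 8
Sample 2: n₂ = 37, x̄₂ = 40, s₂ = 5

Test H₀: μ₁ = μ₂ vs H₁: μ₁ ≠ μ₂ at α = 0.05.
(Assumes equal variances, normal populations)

Pooled variance: s²_p = [18×8² + 36×5²]/(54) = 38.0000
s_p = 6.1644
SE = s_p×√(1/n₁ + 1/n₂) = 6.1644×√(1/19 + 1/37) = 1.7398
t = (x̄₁ - x̄₂)/SE = (38 - 40)/1.7398 = -1.1496
df = 54, t-critical = ±2.005
Decision: fail to reject H₀

Answer: t = -1.1496, fail to reject H₀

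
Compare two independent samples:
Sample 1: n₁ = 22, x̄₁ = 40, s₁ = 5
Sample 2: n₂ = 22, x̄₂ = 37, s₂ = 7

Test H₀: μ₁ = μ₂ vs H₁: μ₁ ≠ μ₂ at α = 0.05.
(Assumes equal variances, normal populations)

Answer: t = 1.6358, fail to reject H₀

Derivation:
Pooled variance: s²_p = [21×5² + 21×7²]/(42) = 37.0000
s_p = 6.0828
SE = s_p×√(1/n₁ + 1/n₂) = 6.0828×√(1/22 + 1/22) = 1.8340
t = (x̄₁ - x̄₂)/SE = (40 - 37)/1.8340 = 1.6358
df = 42, t-critical = ±2.018
Decision: fail to reject H₀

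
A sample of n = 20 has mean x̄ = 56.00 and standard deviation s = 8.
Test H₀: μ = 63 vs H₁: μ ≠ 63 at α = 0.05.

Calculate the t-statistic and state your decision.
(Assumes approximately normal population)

Answer: t = -3.9130, reject H₀

Derivation:
df = n - 1 = 19
SE = s/√n = 8/√20 = 1.7889
t = (x̄ - μ₀)/SE = (56.00 - 63)/1.7889 = -3.9130
Critical value: t_{0.025,19} = ±2.093
p-value ≈ 0.0009
Decision: reject H₀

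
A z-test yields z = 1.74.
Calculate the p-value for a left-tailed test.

Answer: p-value ≈ 0.9591

Derivation:
For z = 1.74:
p = P(Z < 1.74) = Φ(1.74) = 0.9591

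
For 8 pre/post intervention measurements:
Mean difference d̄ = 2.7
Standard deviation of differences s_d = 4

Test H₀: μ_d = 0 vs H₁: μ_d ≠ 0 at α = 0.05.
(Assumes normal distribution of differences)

Answer: t = 1.9092, fail to reject H₀

Derivation:
df = n - 1 = 7
SE = s_d/√n = 4/√8 = 1.4142
t = d̄/SE = 2.7/1.4142 = 1.9092
Critical value: t_{0.025,7} = ±2.365
p-value ≈ 0.0979
Decision: fail to reject H₀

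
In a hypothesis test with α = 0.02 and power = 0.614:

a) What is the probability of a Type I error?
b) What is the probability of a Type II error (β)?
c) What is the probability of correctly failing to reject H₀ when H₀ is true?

Answer: a) 0.02, b) 0.386, c) 0.98

Derivation:
a) Type I error probability = α = 0.02
b) Power = P(reject H₀ | H₁ true) = 1 - β = 0.614, so Type II error probability = β = 1 - Power = 0.386
c) P(fail to reject H₀ | H₀ true) = 1 - α = 0.98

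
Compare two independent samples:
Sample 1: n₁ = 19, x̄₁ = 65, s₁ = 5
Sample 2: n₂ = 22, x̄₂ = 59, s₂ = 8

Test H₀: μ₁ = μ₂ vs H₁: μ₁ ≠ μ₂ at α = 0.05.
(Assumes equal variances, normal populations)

Answer: t = 2.8247, reject H₀

Derivation:
Pooled variance: s²_p = [18×5² + 21×8²]/(39) = 46.0000
s_p = 6.7823
SE = s_p×√(1/n₁ + 1/n₂) = 6.7823×√(1/19 + 1/22) = 2.1241
t = (x̄₁ - x̄₂)/SE = (65 - 59)/2.1241 = 2.8247
df = 39, t-critical = ±2.023
Decision: reject H₀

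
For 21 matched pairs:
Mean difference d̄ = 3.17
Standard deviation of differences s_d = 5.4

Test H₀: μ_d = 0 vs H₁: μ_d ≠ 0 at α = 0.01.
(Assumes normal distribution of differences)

Answer: t = 2.6901, fail to reject H₀

Derivation:
df = n - 1 = 20
SE = s_d/√n = 5.4/√21 = 1.1784
t = d̄/SE = 3.17/1.1784 = 2.6901
Critical value: t_{0.005,20} = ±2.845
p-value ≈ 0.0141
Decision: fail to reject H₀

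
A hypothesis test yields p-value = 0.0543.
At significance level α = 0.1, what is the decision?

Answer: reject H₀

Derivation:
Compare p-value to α:
0.0543 < 0.1
Decision: reject H₀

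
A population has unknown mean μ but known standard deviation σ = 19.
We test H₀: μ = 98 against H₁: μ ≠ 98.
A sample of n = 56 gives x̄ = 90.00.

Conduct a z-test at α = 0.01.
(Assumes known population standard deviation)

Answer: z = -3.1508, reject H₀

Derivation:
Standard error: SE = σ/√n = 19/√56 = 2.5390
z-statistic: z = (x̄ - μ₀)/SE = (90.00 - 98)/2.5390 = -3.1508
Critical value: ±2.576
p-value = 0.0016
Decision: reject H₀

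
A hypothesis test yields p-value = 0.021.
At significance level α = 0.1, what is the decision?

Answer: reject H₀

Derivation:
Compare p-value to α:
0.021 < 0.1
Decision: reject H₀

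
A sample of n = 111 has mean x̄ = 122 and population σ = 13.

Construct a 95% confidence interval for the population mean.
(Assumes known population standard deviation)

Confidence level: 95%, α = 0.05
z_0.025 = 1.960
SE = σ/√n = 13/√111 = 1.2339
Margin of error = 1.960 × 1.2339 = 2.4184
CI: x̄ ± margin = 122 ± 2.4184
CI: (119.5816, 124.4184)

Answer: (119.5816, 124.4184)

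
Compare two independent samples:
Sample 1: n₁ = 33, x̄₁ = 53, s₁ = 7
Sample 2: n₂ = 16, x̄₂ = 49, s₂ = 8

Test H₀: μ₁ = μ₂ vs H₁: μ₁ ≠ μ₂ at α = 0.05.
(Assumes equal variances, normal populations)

Answer: t = 1.7904, fail to reject H₀

Derivation:
Pooled variance: s²_p = [32×7² + 15×8²]/(47) = 53.7872
s_p = 7.3340
SE = s_p×√(1/n₁ + 1/n₂) = 7.3340×√(1/33 + 1/16) = 2.2342
t = (x̄₁ - x̄₂)/SE = (53 - 49)/2.2342 = 1.7904
df = 47, t-critical = ±2.012
Decision: fail to reject H₀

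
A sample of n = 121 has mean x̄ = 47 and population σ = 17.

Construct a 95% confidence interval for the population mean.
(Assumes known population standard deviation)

Answer: (43.9708, 50.0292)

Derivation:
Confidence level: 95%, α = 0.05
z_0.025 = 1.960
SE = σ/√n = 17/√121 = 1.5455
Margin of error = 1.960 × 1.5455 = 3.0292
CI: x̄ ± margin = 47 ± 3.0292
CI: (43.9708, 50.0292)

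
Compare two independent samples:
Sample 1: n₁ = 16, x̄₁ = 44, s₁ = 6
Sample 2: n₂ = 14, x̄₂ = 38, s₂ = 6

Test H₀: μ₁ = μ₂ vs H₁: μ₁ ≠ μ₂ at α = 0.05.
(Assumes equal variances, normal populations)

Pooled variance: s²_p = [15×6² + 13×6²]/(28) = 36.0000
s_p = 6.0000
SE = s_p×√(1/n₁ + 1/n₂) = 6.0000×√(1/16 + 1/14) = 2.1958
t = (x̄₁ - x̄₂)/SE = (44 - 38)/2.1958 = 2.7325
df = 28, t-critical = ±2.048
Decision: reject H₀

Answer: t = 2.7325, reject H₀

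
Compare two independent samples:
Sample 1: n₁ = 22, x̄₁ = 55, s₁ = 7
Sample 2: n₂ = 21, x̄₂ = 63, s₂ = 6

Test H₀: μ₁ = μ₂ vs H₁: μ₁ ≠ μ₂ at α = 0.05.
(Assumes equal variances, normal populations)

Pooled variance: s²_p = [21×7² + 20×6²]/(41) = 42.6585
s_p = 6.5313
SE = s_p×√(1/n₁ + 1/n₂) = 6.5313×√(1/22 + 1/21) = 1.9926
t = (x̄₁ - x̄₂)/SE = (55 - 63)/1.9926 = -4.0149
df = 41, t-critical = ±2.020
Decision: reject H₀

Answer: t = -4.0149, reject H₀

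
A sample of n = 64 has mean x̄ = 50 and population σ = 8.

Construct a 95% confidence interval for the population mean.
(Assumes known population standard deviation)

Confidence level: 95%, α = 0.05
z_0.025 = 1.960
SE = σ/√n = 8/√64 = 1.0000
Margin of error = 1.960 × 1.0000 = 1.9600
CI: x̄ ± margin = 50 ± 1.9600
CI: (48.0400, 51.9600)

Answer: (48.0400, 51.9600)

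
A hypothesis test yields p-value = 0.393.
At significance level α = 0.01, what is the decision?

Compare p-value to α:
0.393 ≥ 0.01
Decision: fail to reject H₀

Answer: fail to reject H₀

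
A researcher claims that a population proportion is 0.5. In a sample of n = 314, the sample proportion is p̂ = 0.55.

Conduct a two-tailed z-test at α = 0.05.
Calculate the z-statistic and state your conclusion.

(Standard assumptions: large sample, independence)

Answer: z = 1.7720, fail to reject H₀

Derivation:
H₀: p = 0.5, H₁: p ≠ 0.5
Standard error: SE = √(p₀(1-p₀)/n) = √(0.5×0.5/314) = 0.028217
z-statistic: z = (p̂ - p₀)/SE = (0.55 - 0.5)/0.028217 = 1.7720
Critical value: z_0.025 = ±1.960
p-value = 0.0764
Decision: fail to reject H₀ at α = 0.05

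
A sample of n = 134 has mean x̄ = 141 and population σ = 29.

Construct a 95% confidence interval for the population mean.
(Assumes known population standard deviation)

Confidence level: 95%, α = 0.05
z_0.025 = 1.960
SE = σ/√n = 29/√134 = 2.5052
Margin of error = 1.960 × 2.5052 = 4.9102
CI: x̄ ± margin = 141 ± 4.9102
CI: (136.0898, 145.9102)

Answer: (136.0898, 145.9102)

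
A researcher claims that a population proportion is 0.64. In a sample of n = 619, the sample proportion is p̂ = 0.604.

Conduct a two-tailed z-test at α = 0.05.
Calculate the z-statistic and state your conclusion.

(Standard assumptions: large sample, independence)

H₀: p = 0.64, H₁: p ≠ 0.64
Standard error: SE = √(p₀(1-p₀)/n) = √(0.64×0.36/619) = 0.019293
z-statistic: z = (p̂ - p₀)/SE = (0.604 - 0.64)/0.019293 = -1.8660
Critical value: z_0.025 = ±1.960
p-value = 0.0620
Decision: fail to reject H₀ at α = 0.05

Answer: z = -1.8660, fail to reject H₀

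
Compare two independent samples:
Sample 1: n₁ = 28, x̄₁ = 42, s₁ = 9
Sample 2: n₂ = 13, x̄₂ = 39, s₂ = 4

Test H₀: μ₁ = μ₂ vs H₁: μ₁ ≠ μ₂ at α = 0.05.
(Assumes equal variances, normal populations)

Answer: t = 1.1445, fail to reject H₀

Derivation:
Pooled variance: s²_p = [27×9² + 12×4²]/(39) = 61.0000
s_p = 7.8102
SE = s_p×√(1/n₁ + 1/n₂) = 7.8102×√(1/28 + 1/13) = 2.6212
t = (x̄₁ - x̄₂)/SE = (42 - 39)/2.6212 = 1.1445
df = 39, t-critical = ±2.023
Decision: fail to reject H₀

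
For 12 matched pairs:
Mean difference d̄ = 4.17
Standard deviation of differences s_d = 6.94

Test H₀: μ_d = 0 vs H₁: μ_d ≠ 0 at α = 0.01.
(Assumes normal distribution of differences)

Answer: t = 2.0815, fail to reject H₀

Derivation:
df = n - 1 = 11
SE = s_d/√n = 6.94/√12 = 2.0034
t = d̄/SE = 4.17/2.0034 = 2.0815
Critical value: t_{0.005,11} = ±3.106
p-value ≈ 0.0615
Decision: fail to reject H₀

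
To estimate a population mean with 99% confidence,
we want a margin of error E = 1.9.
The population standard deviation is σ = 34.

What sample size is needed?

Answer: n = 2125

Derivation:
z_0.005 = 2.576
n = (z×σ/E)² = (2.576×34/1.9)²
n = 2124.9189
Round up: n = 2125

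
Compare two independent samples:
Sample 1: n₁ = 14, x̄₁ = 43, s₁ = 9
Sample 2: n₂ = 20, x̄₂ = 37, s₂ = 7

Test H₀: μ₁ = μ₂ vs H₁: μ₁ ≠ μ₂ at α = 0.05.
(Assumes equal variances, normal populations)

Answer: t = 2.1867, reject H₀

Derivation:
Pooled variance: s²_p = [13×9² + 19×7²]/(32) = 62.0000
s_p = 7.8740
SE = s_p×√(1/n₁ + 1/n₂) = 7.8740×√(1/14 + 1/20) = 2.7438
t = (x̄₁ - x̄₂)/SE = (43 - 37)/2.7438 = 2.1867
df = 32, t-critical = ±2.037
Decision: reject H₀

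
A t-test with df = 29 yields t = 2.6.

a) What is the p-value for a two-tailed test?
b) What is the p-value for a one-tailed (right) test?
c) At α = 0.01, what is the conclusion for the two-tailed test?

Using t-distribution with df = 29:
a) Two-tailed: p = 2×P(T > 2.6) = 0.0145
b) One-tailed: p = P(T > 2.6) = 0.0073
c) 0.0145 ≥ 0.01, fail to reject H₀

Answer: a) 0.0145, b) 0.0073, c) fail to reject H₀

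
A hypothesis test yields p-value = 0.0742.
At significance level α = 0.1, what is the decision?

Answer: reject H₀

Derivation:
Compare p-value to α:
0.0742 < 0.1
Decision: reject H₀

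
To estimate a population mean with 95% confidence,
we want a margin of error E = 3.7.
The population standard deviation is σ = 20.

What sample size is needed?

z_0.025 = 1.960
n = (z×σ/E)² = (1.960×20/3.7)²
n = 112.2454
Round up: n = 113

Answer: n = 113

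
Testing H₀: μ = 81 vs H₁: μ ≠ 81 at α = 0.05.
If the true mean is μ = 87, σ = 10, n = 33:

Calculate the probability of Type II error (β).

Answer: β ≈ 0.0685

Derivation:
SE = σ/√n = 10/√33 = 1.7408
Critical values: μ₀ ± z_0.025×SE = 81 ± 1.960×1.7408
Acceptance region: (77.5880, 84.4120)
Under H₁ (μ = 87): z_high = (84.4120 - 87)/1.7408 = -1.4867, z_low = (77.5880 - 87)/1.7408 = -5.4067
β = P(not reject | H₁) = Φ(-1.4867) - Φ(-5.4067) ≈ 0.0685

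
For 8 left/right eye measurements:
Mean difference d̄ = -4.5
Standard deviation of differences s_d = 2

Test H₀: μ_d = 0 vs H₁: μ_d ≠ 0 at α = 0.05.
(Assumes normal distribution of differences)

df = n - 1 = 7
SE = s_d/√n = 2/√8 = 0.7071
t = d̄/SE = -4.5/0.7071 = -6.3640
Critical value: t_{0.025,7} = ±2.365
p-value ≈ 0.0004
Decision: reject H₀

Answer: t = -6.3640, reject H₀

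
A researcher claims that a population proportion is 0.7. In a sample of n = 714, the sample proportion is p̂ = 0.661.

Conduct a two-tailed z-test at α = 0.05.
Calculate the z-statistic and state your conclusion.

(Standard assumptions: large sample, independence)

H₀: p = 0.7, H₁: p ≠ 0.7
Standard error: SE = √(p₀(1-p₀)/n) = √(0.7×0.3/714) = 0.017150
z-statistic: z = (p̂ - p₀)/SE = (0.661 - 0.7)/0.017150 = -2.2741
Critical value: z_0.025 = ±1.960
p-value = 0.0230
Decision: reject H₀ at α = 0.05

Answer: z = -2.2741, reject H₀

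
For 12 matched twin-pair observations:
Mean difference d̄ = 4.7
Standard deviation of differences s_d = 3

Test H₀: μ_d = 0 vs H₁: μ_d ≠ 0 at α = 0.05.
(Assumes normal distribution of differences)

Answer: t = 5.4273, reject H₀

Derivation:
df = n - 1 = 11
SE = s_d/√n = 3/√12 = 0.8660
t = d̄/SE = 4.7/0.8660 = 5.4273
Critical value: t_{0.025,11} = ±2.201
p-value ≈ 0.0002
Decision: reject H₀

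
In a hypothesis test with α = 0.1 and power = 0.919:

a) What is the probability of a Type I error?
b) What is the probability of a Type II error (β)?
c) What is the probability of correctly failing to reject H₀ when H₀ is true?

Answer: a) 0.1, b) 0.081, c) 0.9

Derivation:
a) Type I error probability = α = 0.1
b) Power = P(reject H₀ | H₁ true) = 1 - β = 0.919, so Type II error probability = β = 1 - Power = 0.081
c) P(fail to reject H₀ | H₀ true) = 1 - α = 0.9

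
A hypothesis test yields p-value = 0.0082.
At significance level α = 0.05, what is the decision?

Answer: reject H₀

Derivation:
Compare p-value to α:
0.0082 < 0.05
Decision: reject H₀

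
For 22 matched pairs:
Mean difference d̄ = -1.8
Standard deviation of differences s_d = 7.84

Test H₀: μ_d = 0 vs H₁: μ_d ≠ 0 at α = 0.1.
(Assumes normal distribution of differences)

Answer: t = -1.0769, fail to reject H₀

Derivation:
df = n - 1 = 21
SE = s_d/√n = 7.84/√22 = 1.6715
t = d̄/SE = -1.8/1.6715 = -1.0769
Critical value: t_{0.05,21} = ±1.721
p-value ≈ 0.2937
Decision: fail to reject H₀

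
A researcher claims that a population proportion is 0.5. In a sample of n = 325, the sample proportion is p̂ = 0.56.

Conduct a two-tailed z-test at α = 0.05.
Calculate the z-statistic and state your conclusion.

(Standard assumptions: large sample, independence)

H₀: p = 0.5, H₁: p ≠ 0.5
Standard error: SE = √(p₀(1-p₀)/n) = √(0.5×0.5/325) = 0.027735
z-statistic: z = (p̂ - p₀)/SE = (0.56 - 0.5)/0.027735 = 2.1633
Critical value: z_0.025 = ±1.960
p-value = 0.0305
Decision: reject H₀ at α = 0.05

Answer: z = 2.1633, reject H₀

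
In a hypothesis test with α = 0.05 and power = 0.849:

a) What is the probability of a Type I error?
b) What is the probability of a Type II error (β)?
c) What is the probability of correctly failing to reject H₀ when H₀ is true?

a) Type I error probability = α = 0.05
b) Power = P(reject H₀ | H₁ true) = 1 - β = 0.849, so Type II error probability = β = 1 - Power = 0.151
c) P(fail to reject H₀ | H₀ true) = 1 - α = 0.95

Answer: a) 0.05, b) 0.151, c) 0.95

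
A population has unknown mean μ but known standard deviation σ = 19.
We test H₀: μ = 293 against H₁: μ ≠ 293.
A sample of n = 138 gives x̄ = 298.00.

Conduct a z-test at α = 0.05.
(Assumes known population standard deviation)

Answer: z = 3.0914, reject H₀

Derivation:
Standard error: SE = σ/√n = 19/√138 = 1.6174
z-statistic: z = (x̄ - μ₀)/SE = (298.00 - 293)/1.6174 = 3.0914
Critical value: ±1.960
p-value = 0.0020
Decision: reject H₀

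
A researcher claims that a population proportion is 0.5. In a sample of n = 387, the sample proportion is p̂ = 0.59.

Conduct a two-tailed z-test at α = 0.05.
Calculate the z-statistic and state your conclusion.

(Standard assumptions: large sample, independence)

Answer: z = 3.5411, reject H₀

Derivation:
H₀: p = 0.5, H₁: p ≠ 0.5
Standard error: SE = √(p₀(1-p₀)/n) = √(0.5×0.5/387) = 0.025416
z-statistic: z = (p̂ - p₀)/SE = (0.59 - 0.5)/0.025416 = 3.5411
Critical value: z_0.025 = ±1.960
p-value = 0.0004
Decision: reject H₀ at α = 0.05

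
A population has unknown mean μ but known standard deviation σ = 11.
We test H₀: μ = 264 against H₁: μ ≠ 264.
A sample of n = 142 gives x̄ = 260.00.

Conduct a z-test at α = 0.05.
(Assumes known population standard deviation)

Answer: z = -4.3332, reject H₀

Derivation:
Standard error: SE = σ/√n = 11/√142 = 0.9231
z-statistic: z = (x̄ - μ₀)/SE = (260.00 - 264)/0.9231 = -4.3332
Critical value: ±1.960
p-value < 0.0001
Decision: reject H₀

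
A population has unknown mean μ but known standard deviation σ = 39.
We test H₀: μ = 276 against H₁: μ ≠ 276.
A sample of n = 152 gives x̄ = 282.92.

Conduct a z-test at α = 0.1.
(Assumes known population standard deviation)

Answer: z = 2.1876, reject H₀

Derivation:
Standard error: SE = σ/√n = 39/√152 = 3.1633
z-statistic: z = (x̄ - μ₀)/SE = (282.92 - 276)/3.1633 = 2.1876
Critical value: ±1.645
p-value = 0.0287
Decision: reject H₀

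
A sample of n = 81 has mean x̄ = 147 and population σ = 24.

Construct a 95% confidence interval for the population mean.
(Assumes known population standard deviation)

Answer: (141.7733, 152.2267)

Derivation:
Confidence level: 95%, α = 0.05
z_0.025 = 1.960
SE = σ/√n = 24/√81 = 2.6667
Margin of error = 1.960 × 2.6667 = 5.2267
CI: x̄ ± margin = 147 ± 5.2267
CI: (141.7733, 152.2267)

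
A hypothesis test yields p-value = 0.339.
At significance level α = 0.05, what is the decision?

Answer: fail to reject H₀

Derivation:
Compare p-value to α:
0.339 ≥ 0.05
Decision: fail to reject H₀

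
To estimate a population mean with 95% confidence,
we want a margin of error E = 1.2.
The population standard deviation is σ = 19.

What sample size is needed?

Answer: n = 964

Derivation:
z_0.025 = 1.960
n = (z×σ/E)² = (1.960×19/1.2)²
n = 963.0678
Round up: n = 964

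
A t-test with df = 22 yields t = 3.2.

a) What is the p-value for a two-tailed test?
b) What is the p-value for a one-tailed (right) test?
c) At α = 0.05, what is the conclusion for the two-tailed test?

Answer: a) 0.0041, b) 0.0021, c) reject H₀

Derivation:
Using t-distribution with df = 22:
a) Two-tailed: p = 2×P(T > 3.2) = 0.0041
b) One-tailed: p = P(T > 3.2) = 0.0021
c) 0.0041 < 0.05, reject H₀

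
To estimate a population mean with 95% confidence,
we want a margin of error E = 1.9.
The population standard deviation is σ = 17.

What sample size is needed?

Answer: n = 308

Derivation:
z_0.025 = 1.960
n = (z×σ/E)² = (1.960×17/1.9)²
n = 307.5408
Round up: n = 308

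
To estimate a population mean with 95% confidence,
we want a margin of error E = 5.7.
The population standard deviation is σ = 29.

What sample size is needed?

Answer: n = 100

Derivation:
z_0.025 = 1.960
n = (z×σ/E)² = (1.960×29/5.7)²
n = 99.4394
Round up: n = 100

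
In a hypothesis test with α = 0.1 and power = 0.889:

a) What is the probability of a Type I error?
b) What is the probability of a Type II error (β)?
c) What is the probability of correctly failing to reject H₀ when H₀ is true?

a) Type I error probability = α = 0.1
b) Power = P(reject H₀ | H₁ true) = 1 - β = 0.889, so Type II error probability = β = 1 - Power = 0.111
c) P(fail to reject H₀ | H₀ true) = 1 - α = 0.9

Answer: a) 0.1, b) 0.111, c) 0.9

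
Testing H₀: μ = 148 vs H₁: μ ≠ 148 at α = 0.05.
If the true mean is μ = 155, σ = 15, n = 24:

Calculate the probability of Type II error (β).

SE = σ/√n = 15/√24 = 3.0619
Critical values: μ₀ ± z_0.025×SE = 148 ± 1.960×3.0619
Acceptance region: (141.9987, 154.0013)
Under H₁ (μ = 155): z_high = (154.0013 - 155)/3.0619 = -0.3262, z_low = (141.9987 - 155)/3.0619 = -4.2462
β = P(not reject | H₁) = Φ(-0.3262) - Φ(-4.2462) ≈ 0.3721

Answer: β ≈ 0.3721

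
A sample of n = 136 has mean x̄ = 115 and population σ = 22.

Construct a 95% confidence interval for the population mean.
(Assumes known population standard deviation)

Answer: (111.3025, 118.6975)

Derivation:
Confidence level: 95%, α = 0.05
z_0.025 = 1.960
SE = σ/√n = 22/√136 = 1.8865
Margin of error = 1.960 × 1.8865 = 3.6975
CI: x̄ ± margin = 115 ± 3.6975
CI: (111.3025, 118.6975)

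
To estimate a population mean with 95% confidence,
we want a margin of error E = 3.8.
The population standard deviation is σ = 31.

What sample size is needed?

Answer: n = 256

Derivation:
z_0.025 = 1.960
n = (z×σ/E)² = (1.960×31/3.8)²
n = 255.6633
Round up: n = 256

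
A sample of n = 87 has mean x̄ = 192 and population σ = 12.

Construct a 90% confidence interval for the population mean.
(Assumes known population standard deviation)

Answer: (189.8837, 194.1163)

Derivation:
Confidence level: 90%, α = 0.1
z_0.05 = 1.645
SE = σ/√n = 12/√87 = 1.2865
Margin of error = 1.645 × 1.2865 = 2.1163
CI: x̄ ± margin = 192 ± 2.1163
CI: (189.8837, 194.1163)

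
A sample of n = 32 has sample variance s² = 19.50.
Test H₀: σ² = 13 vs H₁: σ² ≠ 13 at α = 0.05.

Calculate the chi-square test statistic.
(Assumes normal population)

df = n - 1 = 31
χ² = (n-1)s²/σ₀² = 31×19.50/13 = 46.5000
Critical values: χ²_{0.975,31} = 17.539, χ²_{0.025,31} = 48.232
Rejection region: χ² < 17.539 or χ² > 48.232
Decision: fail to reject H₀

Answer: χ² = 46.5000, fail to reject H₀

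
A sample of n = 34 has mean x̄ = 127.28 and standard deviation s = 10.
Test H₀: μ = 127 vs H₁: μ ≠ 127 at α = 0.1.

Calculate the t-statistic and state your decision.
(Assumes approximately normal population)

Answer: t = 0.1633, fail to reject H₀

Derivation:
df = n - 1 = 33
SE = s/√n = 10/√34 = 1.7150
t = (x̄ - μ₀)/SE = (127.28 - 127)/1.7150 = 0.1633
Critical value: t_{0.05,33} = ±1.692
p-value ≈ 0.8713
Decision: fail to reject H₀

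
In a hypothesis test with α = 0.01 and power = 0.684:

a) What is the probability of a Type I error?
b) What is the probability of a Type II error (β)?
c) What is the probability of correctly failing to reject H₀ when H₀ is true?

a) Type I error probability = α = 0.01
b) Power = P(reject H₀ | H₁ true) = 1 - β = 0.684, so Type II error probability = β = 1 - Power = 0.316
c) P(fail to reject H₀ | H₀ true) = 1 - α = 0.99

Answer: a) 0.01, b) 0.316, c) 0.99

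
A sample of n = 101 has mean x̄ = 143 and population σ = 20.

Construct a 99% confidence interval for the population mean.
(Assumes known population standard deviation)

Answer: (137.8735, 148.1265)

Derivation:
Confidence level: 99%, α = 0.01
z_0.005 = 2.576
SE = σ/√n = 20/√101 = 1.9901
Margin of error = 2.576 × 1.9901 = 5.1265
CI: x̄ ± margin = 143 ± 5.1265
CI: (137.8735, 148.1265)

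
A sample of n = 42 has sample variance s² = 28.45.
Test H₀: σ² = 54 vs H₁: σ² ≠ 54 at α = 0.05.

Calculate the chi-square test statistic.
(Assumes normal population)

Answer: χ² = 21.6009, reject H₀

Derivation:
df = n - 1 = 41
χ² = (n-1)s²/σ₀² = 41×28.45/54 = 21.6009
Critical values: χ²_{0.975,41} = 25.215, χ²_{0.025,41} = 60.561
Rejection region: χ² < 25.215 or χ² > 60.561
Decision: reject H₀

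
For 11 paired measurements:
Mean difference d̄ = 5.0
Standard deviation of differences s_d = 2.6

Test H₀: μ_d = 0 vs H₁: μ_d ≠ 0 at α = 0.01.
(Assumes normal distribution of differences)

df = n - 1 = 10
SE = s_d/√n = 2.6/√11 = 0.7839
t = d̄/SE = 5.0/0.7839 = 6.3784
Critical value: t_{0.005,10} = ±3.169
p-value ≈ 0.0001
Decision: reject H₀

Answer: t = 6.3784, reject H₀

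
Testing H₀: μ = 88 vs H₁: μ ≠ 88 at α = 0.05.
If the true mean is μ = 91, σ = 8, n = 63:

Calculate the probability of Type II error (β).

SE = σ/√n = 8/√63 = 1.0079
Critical values: μ₀ ± z_0.025×SE = 88 ± 1.960×1.0079
Acceptance region: (86.0245, 89.9755)
Under H₁ (μ = 91): z_high = (89.9755 - 91)/1.0079 = -1.0165, z_low = (86.0245 - 91)/1.0079 = -4.9365
β = P(not reject | H₁) = Φ(-1.0165) - Φ(-4.9365) ≈ 0.1547

Answer: β ≈ 0.1547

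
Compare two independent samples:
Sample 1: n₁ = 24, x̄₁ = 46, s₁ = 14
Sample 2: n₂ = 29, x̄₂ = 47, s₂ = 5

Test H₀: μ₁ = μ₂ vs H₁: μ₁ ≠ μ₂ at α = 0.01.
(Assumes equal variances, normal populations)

Pooled variance: s²_p = [23×14² + 28×5²]/(51) = 102.1176
s_p = 10.1053
SE = s_p×√(1/n₁ + 1/n₂) = 10.1053×√(1/24 + 1/29) = 2.7886
t = (x̄₁ - x̄₂)/SE = (46 - 47)/2.7886 = -0.3586
df = 51, t-critical = ±2.676
Decision: fail to reject H₀

Answer: t = -0.3586, fail to reject H₀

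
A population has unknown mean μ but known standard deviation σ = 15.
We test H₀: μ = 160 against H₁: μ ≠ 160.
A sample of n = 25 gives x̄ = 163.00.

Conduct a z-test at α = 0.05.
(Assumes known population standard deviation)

Answer: z = 1.0000, fail to reject H₀

Derivation:
Standard error: SE = σ/√n = 15/√25 = 3.0000
z-statistic: z = (x̄ - μ₀)/SE = (163.00 - 160)/3.0000 = 1.0000
Critical value: ±1.960
p-value = 0.3173
Decision: fail to reject H₀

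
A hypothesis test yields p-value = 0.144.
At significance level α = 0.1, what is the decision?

Compare p-value to α:
0.144 ≥ 0.1
Decision: fail to reject H₀

Answer: fail to reject H₀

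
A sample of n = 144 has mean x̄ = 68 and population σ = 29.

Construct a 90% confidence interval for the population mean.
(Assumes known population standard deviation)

Confidence level: 90%, α = 0.1
z_0.05 = 1.645
SE = σ/√n = 29/√144 = 2.4167
Margin of error = 1.645 × 2.4167 = 3.9755
CI: x̄ ± margin = 68 ± 3.9755
CI: (64.0245, 71.9755)

Answer: (64.0245, 71.9755)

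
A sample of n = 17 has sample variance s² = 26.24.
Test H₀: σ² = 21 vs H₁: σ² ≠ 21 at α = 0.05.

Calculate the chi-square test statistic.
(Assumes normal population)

Answer: χ² = 19.9924, fail to reject H₀

Derivation:
df = n - 1 = 16
χ² = (n-1)s²/σ₀² = 16×26.24/21 = 19.9924
Critical values: χ²_{0.975,16} = 6.908, χ²_{0.025,16} = 28.845
Rejection region: χ² < 6.908 or χ² > 28.845
Decision: fail to reject H₀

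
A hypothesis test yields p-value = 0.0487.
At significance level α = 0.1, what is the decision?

Answer: reject H₀

Derivation:
Compare p-value to α:
0.0487 < 0.1
Decision: reject H₀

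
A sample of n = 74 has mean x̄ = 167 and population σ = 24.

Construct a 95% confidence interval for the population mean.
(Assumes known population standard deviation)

Answer: (161.5318, 172.4682)

Derivation:
Confidence level: 95%, α = 0.05
z_0.025 = 1.960
SE = σ/√n = 24/√74 = 2.7899
Margin of error = 1.960 × 2.7899 = 5.4682
CI: x̄ ± margin = 167 ± 5.4682
CI: (161.5318, 172.4682)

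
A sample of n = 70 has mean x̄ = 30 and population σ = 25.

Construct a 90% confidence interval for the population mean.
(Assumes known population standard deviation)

Confidence level: 90%, α = 0.1
z_0.05 = 1.645
SE = σ/√n = 25/√70 = 2.9881
Margin of error = 1.645 × 2.9881 = 4.9154
CI: x̄ ± margin = 30 ± 4.9154
CI: (25.0846, 34.9154)

Answer: (25.0846, 34.9154)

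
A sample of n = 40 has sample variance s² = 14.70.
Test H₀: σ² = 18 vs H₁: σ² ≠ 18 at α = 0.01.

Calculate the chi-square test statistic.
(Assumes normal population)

Answer: χ² = 31.8500, fail to reject H₀

Derivation:
df = n - 1 = 39
χ² = (n-1)s²/σ₀² = 39×14.70/18 = 31.8500
Critical values: χ²_{0.995,39} = 19.996, χ²_{0.005,39} = 65.476
Rejection region: χ² < 19.996 or χ² > 65.476
Decision: fail to reject H₀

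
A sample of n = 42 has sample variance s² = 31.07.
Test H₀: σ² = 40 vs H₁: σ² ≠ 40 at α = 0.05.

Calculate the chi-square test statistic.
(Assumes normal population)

df = n - 1 = 41
χ² = (n-1)s²/σ₀² = 41×31.07/40 = 31.8468
Critical values: χ²_{0.975,41} = 25.215, χ²_{0.025,41} = 60.561
Rejection region: χ² < 25.215 or χ² > 60.561
Decision: fail to reject H₀

Answer: χ² = 31.8468, fail to reject H₀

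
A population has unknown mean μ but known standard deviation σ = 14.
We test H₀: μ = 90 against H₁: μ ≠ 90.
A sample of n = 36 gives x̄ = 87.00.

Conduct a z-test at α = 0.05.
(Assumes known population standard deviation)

Standard error: SE = σ/√n = 14/√36 = 2.3333
z-statistic: z = (x̄ - μ₀)/SE = (87.00 - 90)/2.3333 = -1.2857
Critical value: ±1.960
p-value = 0.1985
Decision: fail to reject H₀

Answer: z = -1.2857, fail to reject H₀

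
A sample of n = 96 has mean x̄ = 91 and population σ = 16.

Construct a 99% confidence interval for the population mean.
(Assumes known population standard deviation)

Confidence level: 99%, α = 0.01
z_0.005 = 2.576
SE = σ/√n = 16/√96 = 1.6330
Margin of error = 2.576 × 1.6330 = 4.2066
CI: x̄ ± margin = 91 ± 4.2066
CI: (86.7934, 95.2066)

Answer: (86.7934, 95.2066)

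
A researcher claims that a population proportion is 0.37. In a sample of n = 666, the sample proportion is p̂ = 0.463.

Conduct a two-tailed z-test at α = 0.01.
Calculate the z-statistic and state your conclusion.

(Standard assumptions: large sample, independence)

Answer: z = 4.9711, reject H₀

Derivation:
H₀: p = 0.37, H₁: p ≠ 0.37
Standard error: SE = √(p₀(1-p₀)/n) = √(0.37×0.63/666) = 0.018708
z-statistic: z = (p̂ - p₀)/SE = (0.463 - 0.37)/0.018708 = 4.9711
Critical value: z_0.005 = ±2.576
p-value < 0.0001
Decision: reject H₀ at α = 0.01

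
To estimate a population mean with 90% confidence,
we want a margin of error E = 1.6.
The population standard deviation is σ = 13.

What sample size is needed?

Answer: n = 179

Derivation:
z_0.05 = 1.645
n = (z×σ/E)² = (1.645×13/1.6)²
n = 178.6399
Round up: n = 179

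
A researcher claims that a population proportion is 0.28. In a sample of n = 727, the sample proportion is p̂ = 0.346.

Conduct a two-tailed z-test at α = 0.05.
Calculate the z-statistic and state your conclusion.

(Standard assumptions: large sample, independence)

H₀: p = 0.28, H₁: p ≠ 0.28
Standard error: SE = √(p₀(1-p₀)/n) = √(0.28×0.72/727) = 0.016652
z-statistic: z = (p̂ - p₀)/SE = (0.346 - 0.28)/0.016652 = 3.9635
Critical value: z_0.025 = ±1.960
p-value = 0.0001
Decision: reject H₀ at α = 0.05

Answer: z = 3.9635, reject H₀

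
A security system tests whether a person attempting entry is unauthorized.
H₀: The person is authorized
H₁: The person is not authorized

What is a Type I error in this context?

Answer: Denying entry to an authorized person

Derivation:
Type I error (α): Rejecting H₀ when H₀ is true
Type II error (β): Failing to reject H₀ when H₁ is true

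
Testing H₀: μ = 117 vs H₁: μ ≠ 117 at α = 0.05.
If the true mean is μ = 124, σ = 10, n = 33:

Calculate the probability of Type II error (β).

SE = σ/√n = 10/√33 = 1.7408
Critical values: μ₀ ± z_0.025×SE = 117 ± 1.960×1.7408
Acceptance region: (113.5880, 120.4120)
Under H₁ (μ = 124): z_high = (120.4120 - 124)/1.7408 = -2.0611, z_low = (113.5880 - 124)/1.7408 = -5.9812
β = P(not reject | H₁) = Φ(-2.0611) - Φ(-5.9812) ≈ 0.0196

Answer: β ≈ 0.0196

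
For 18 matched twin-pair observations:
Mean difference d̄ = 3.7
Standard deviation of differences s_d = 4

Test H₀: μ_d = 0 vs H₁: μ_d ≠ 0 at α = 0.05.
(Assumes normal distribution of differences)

df = n - 1 = 17
SE = s_d/√n = 4/√18 = 0.9428
t = d̄/SE = 3.7/0.9428 = 3.9245
Critical value: t_{0.025,17} = ±2.110
p-value ≈ 0.0011
Decision: reject H₀

Answer: t = 3.9245, reject H₀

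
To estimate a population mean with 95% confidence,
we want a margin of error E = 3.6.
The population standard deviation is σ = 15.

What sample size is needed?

Answer: n = 67

Derivation:
z_0.025 = 1.960
n = (z×σ/E)² = (1.960×15/3.6)²
n = 66.6944
Round up: n = 67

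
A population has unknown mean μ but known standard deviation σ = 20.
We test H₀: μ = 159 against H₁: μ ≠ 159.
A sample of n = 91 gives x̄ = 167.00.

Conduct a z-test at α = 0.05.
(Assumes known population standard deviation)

Standard error: SE = σ/√n = 20/√91 = 2.0966
z-statistic: z = (x̄ - μ₀)/SE = (167.00 - 159)/2.0966 = 3.8157
Critical value: ±1.960
p-value = 0.0001
Decision: reject H₀

Answer: z = 3.8157, reject H₀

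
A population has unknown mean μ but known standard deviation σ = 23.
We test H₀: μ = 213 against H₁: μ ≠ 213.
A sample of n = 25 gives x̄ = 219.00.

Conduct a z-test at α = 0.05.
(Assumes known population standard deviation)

Standard error: SE = σ/√n = 23/√25 = 4.6000
z-statistic: z = (x̄ - μ₀)/SE = (219.00 - 213)/4.6000 = 1.3043
Critical value: ±1.960
p-value = 0.1921
Decision: fail to reject H₀

Answer: z = 1.3043, fail to reject H₀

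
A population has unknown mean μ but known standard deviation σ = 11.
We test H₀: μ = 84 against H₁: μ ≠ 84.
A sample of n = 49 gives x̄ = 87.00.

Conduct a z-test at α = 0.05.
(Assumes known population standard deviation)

Answer: z = 1.9091, fail to reject H₀

Derivation:
Standard error: SE = σ/√n = 11/√49 = 1.5714
z-statistic: z = (x̄ - μ₀)/SE = (87.00 - 84)/1.5714 = 1.9091
Critical value: ±1.960
p-value = 0.0562
Decision: fail to reject H₀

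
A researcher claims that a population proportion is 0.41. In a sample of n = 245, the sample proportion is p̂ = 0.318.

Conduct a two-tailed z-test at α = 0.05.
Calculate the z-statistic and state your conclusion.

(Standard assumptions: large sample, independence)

Answer: z = -2.9279, reject H₀

Derivation:
H₀: p = 0.41, H₁: p ≠ 0.41
Standard error: SE = √(p₀(1-p₀)/n) = √(0.41×0.59/245) = 0.031422
z-statistic: z = (p̂ - p₀)/SE = (0.318 - 0.41)/0.031422 = -2.9279
Critical value: z_0.025 = ±1.960
p-value = 0.0034
Decision: reject H₀ at α = 0.05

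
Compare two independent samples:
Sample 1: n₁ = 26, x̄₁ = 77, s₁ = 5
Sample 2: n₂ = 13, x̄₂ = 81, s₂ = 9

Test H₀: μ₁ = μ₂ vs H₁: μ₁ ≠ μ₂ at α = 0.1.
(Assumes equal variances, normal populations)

Pooled variance: s²_p = [25×5² + 12×9²]/(37) = 43.1622
s_p = 6.5698
SE = s_p×√(1/n₁ + 1/n₂) = 6.5698×√(1/26 + 1/13) = 2.2317
t = (x̄₁ - x̄₂)/SE = (77 - 81)/2.2317 = -1.7924
df = 37, t-critical = ±1.687
Decision: reject H₀

Answer: t = -1.7924, reject H₀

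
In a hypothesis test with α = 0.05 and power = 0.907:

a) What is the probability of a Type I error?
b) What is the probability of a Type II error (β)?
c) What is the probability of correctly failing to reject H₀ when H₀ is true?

Answer: a) 0.05, b) 0.093, c) 0.95

Derivation:
a) Type I error probability = α = 0.05
b) Power = P(reject H₀ | H₁ true) = 1 - β = 0.907, so Type II error probability = β = 1 - Power = 0.093
c) P(fail to reject H₀ | H₀ true) = 1 - α = 0.95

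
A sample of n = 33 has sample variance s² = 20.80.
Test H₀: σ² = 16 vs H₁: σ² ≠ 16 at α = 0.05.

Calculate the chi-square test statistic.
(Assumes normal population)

df = n - 1 = 32
χ² = (n-1)s²/σ₀² = 32×20.80/16 = 41.6000
Critical values: χ²_{0.975,32} = 18.291, χ²_{0.025,32} = 49.480
Rejection region: χ² < 18.291 or χ² > 49.480
Decision: fail to reject H₀

Answer: χ² = 41.6000, fail to reject H₀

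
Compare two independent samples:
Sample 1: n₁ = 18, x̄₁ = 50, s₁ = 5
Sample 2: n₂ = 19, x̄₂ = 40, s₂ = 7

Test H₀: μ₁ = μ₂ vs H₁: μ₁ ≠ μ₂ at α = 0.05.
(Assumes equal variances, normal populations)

Answer: t = 4.9751, reject H₀

Derivation:
Pooled variance: s²_p = [17×5² + 18×7²]/(35) = 37.3429
s_p = 6.1109
SE = s_p×√(1/n₁ + 1/n₂) = 6.1109×√(1/18 + 1/19) = 2.0100
t = (x̄₁ - x̄₂)/SE = (50 - 40)/2.0100 = 4.9751
df = 35, t-critical = ±2.030
Decision: reject H₀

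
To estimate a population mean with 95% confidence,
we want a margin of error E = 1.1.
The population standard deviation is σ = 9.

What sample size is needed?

z_0.025 = 1.960
n = (z×σ/E)² = (1.960×9/1.1)²
n = 257.1650
Round up: n = 258

Answer: n = 258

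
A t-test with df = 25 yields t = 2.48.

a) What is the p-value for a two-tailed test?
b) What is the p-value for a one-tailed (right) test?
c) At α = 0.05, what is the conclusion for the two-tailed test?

Using t-distribution with df = 25:
a) Two-tailed: p = 2×P(T > 2.48) = 0.0202
b) One-tailed: p = P(T > 2.48) = 0.0101
c) 0.0202 < 0.05, reject H₀

Answer: a) 0.0202, b) 0.0101, c) reject H₀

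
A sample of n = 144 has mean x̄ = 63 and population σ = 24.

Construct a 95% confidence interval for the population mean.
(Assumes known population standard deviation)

Confidence level: 95%, α = 0.05
z_0.025 = 1.960
SE = σ/√n = 24/√144 = 2.0000
Margin of error = 1.960 × 2.0000 = 3.9200
CI: x̄ ± margin = 63 ± 3.9200
CI: (59.0800, 66.9200)

Answer: (59.0800, 66.9200)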